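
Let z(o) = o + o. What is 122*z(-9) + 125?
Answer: -2071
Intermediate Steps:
z(o) = 2*o
122*z(-9) + 125 = 122*(2*(-9)) + 125 = 122*(-18) + 125 = -2196 + 125 = -2071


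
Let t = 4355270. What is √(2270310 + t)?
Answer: 2*√1656395 ≈ 2574.0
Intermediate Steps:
√(2270310 + t) = √(2270310 + 4355270) = √6625580 = 2*√1656395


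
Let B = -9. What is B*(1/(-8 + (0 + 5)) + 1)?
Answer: -6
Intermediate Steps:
B*(1/(-8 + (0 + 5)) + 1) = -9*(1/(-8 + (0 + 5)) + 1) = -9*(1/(-8 + 5) + 1) = -9*(1/(-3) + 1) = -9*(-⅓ + 1) = -9*⅔ = -6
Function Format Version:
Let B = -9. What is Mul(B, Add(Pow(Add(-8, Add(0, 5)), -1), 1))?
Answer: -6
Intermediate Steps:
Mul(B, Add(Pow(Add(-8, Add(0, 5)), -1), 1)) = Mul(-9, Add(Pow(Add(-8, Add(0, 5)), -1), 1)) = Mul(-9, Add(Pow(Add(-8, 5), -1), 1)) = Mul(-9, Add(Pow(-3, -1), 1)) = Mul(-9, Add(Rational(-1, 3), 1)) = Mul(-9, Rational(2, 3)) = -6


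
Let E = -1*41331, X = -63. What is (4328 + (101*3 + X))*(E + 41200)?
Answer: -598408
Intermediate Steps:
E = -41331
(4328 + (101*3 + X))*(E + 41200) = (4328 + (101*3 - 63))*(-41331 + 41200) = (4328 + (303 - 63))*(-131) = (4328 + 240)*(-131) = 4568*(-131) = -598408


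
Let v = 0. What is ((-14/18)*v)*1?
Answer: 0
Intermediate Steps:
((-14/18)*v)*1 = (-14/18*0)*1 = (-14*1/18*0)*1 = -7/9*0*1 = 0*1 = 0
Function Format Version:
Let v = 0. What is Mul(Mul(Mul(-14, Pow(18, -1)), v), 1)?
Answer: 0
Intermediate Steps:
Mul(Mul(Mul(-14, Pow(18, -1)), v), 1) = Mul(Mul(Mul(-14, Pow(18, -1)), 0), 1) = Mul(Mul(Mul(-14, Rational(1, 18)), 0), 1) = Mul(Mul(Rational(-7, 9), 0), 1) = Mul(0, 1) = 0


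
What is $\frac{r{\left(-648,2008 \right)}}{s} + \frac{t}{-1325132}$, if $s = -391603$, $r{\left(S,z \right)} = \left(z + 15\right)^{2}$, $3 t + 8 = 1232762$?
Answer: $- \frac{2792028930191}{259462833298} \approx -10.761$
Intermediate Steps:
$t = 410918$ ($t = - \frac{8}{3} + \frac{1}{3} \cdot 1232762 = - \frac{8}{3} + \frac{1232762}{3} = 410918$)
$r{\left(S,z \right)} = \left(15 + z\right)^{2}$
$\frac{r{\left(-648,2008 \right)}}{s} + \frac{t}{-1325132} = \frac{\left(15 + 2008\right)^{2}}{-391603} + \frac{410918}{-1325132} = 2023^{2} \left(- \frac{1}{391603}\right) + 410918 \left(- \frac{1}{1325132}\right) = 4092529 \left(- \frac{1}{391603}\right) - \frac{205459}{662566} = - \frac{4092529}{391603} - \frac{205459}{662566} = - \frac{2792028930191}{259462833298}$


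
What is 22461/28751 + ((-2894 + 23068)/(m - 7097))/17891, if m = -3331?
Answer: 190450417307/243818082834 ≈ 0.78112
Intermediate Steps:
22461/28751 + ((-2894 + 23068)/(m - 7097))/17891 = 22461/28751 + ((-2894 + 23068)/(-3331 - 7097))/17891 = 22461*(1/28751) + (20174/(-10428))*(1/17891) = 22461/28751 + (20174*(-1/10428))*(1/17891) = 22461/28751 - 917/474*1/17891 = 22461/28751 - 917/8480334 = 190450417307/243818082834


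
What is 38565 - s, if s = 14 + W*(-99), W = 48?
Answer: 43303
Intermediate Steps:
s = -4738 (s = 14 + 48*(-99) = 14 - 4752 = -4738)
38565 - s = 38565 - 1*(-4738) = 38565 + 4738 = 43303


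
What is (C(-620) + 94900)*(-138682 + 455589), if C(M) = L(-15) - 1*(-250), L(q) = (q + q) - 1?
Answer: 30143876933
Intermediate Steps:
L(q) = -1 + 2*q (L(q) = 2*q - 1 = -1 + 2*q)
C(M) = 219 (C(M) = (-1 + 2*(-15)) - 1*(-250) = (-1 - 30) + 250 = -31 + 250 = 219)
(C(-620) + 94900)*(-138682 + 455589) = (219 + 94900)*(-138682 + 455589) = 95119*316907 = 30143876933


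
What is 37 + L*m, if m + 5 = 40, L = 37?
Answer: 1332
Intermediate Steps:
m = 35 (m = -5 + 40 = 35)
37 + L*m = 37 + 37*35 = 37 + 1295 = 1332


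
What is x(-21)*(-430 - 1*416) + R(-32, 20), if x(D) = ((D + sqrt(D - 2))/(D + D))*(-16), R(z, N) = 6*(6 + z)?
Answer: 6612 - 2256*I*sqrt(23)/7 ≈ 6612.0 - 1545.6*I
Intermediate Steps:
R(z, N) = 36 + 6*z
x(D) = -8*(D + sqrt(-2 + D))/D (x(D) = ((D + sqrt(-2 + D))/((2*D)))*(-16) = ((D + sqrt(-2 + D))*(1/(2*D)))*(-16) = ((D + sqrt(-2 + D))/(2*D))*(-16) = -8*(D + sqrt(-2 + D))/D)
x(-21)*(-430 - 1*416) + R(-32, 20) = (-8 - 8*sqrt(-2 - 21)/(-21))*(-430 - 1*416) + (36 + 6*(-32)) = (-8 - 8*(-1/21)*sqrt(-23))*(-430 - 416) + (36 - 192) = (-8 - 8*(-1/21)*I*sqrt(23))*(-846) - 156 = (-8 + 8*I*sqrt(23)/21)*(-846) - 156 = (6768 - 2256*I*sqrt(23)/7) - 156 = 6612 - 2256*I*sqrt(23)/7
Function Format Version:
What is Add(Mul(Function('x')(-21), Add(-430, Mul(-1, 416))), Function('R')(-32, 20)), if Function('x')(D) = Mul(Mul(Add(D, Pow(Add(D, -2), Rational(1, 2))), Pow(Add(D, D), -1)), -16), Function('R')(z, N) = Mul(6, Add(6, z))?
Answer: Add(6612, Mul(Rational(-2256, 7), I, Pow(23, Rational(1, 2)))) ≈ Add(6612.0, Mul(-1545.6, I))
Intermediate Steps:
Function('R')(z, N) = Add(36, Mul(6, z))
Function('x')(D) = Mul(-8, Pow(D, -1), Add(D, Pow(Add(-2, D), Rational(1, 2)))) (Function('x')(D) = Mul(Mul(Add(D, Pow(Add(-2, D), Rational(1, 2))), Pow(Mul(2, D), -1)), -16) = Mul(Mul(Add(D, Pow(Add(-2, D), Rational(1, 2))), Mul(Rational(1, 2), Pow(D, -1))), -16) = Mul(Mul(Rational(1, 2), Pow(D, -1), Add(D, Pow(Add(-2, D), Rational(1, 2)))), -16) = Mul(-8, Pow(D, -1), Add(D, Pow(Add(-2, D), Rational(1, 2)))))
Add(Mul(Function('x')(-21), Add(-430, Mul(-1, 416))), Function('R')(-32, 20)) = Add(Mul(Add(-8, Mul(-8, Pow(-21, -1), Pow(Add(-2, -21), Rational(1, 2)))), Add(-430, Mul(-1, 416))), Add(36, Mul(6, -32))) = Add(Mul(Add(-8, Mul(-8, Rational(-1, 21), Pow(-23, Rational(1, 2)))), Add(-430, -416)), Add(36, -192)) = Add(Mul(Add(-8, Mul(-8, Rational(-1, 21), Mul(I, Pow(23, Rational(1, 2))))), -846), -156) = Add(Mul(Add(-8, Mul(Rational(8, 21), I, Pow(23, Rational(1, 2)))), -846), -156) = Add(Add(6768, Mul(Rational(-2256, 7), I, Pow(23, Rational(1, 2)))), -156) = Add(6612, Mul(Rational(-2256, 7), I, Pow(23, Rational(1, 2))))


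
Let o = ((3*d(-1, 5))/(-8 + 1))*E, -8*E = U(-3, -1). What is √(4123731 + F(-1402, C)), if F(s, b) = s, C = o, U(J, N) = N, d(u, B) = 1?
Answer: √4122329 ≈ 2030.4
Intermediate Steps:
E = ⅛ (E = -⅛*(-1) = ⅛ ≈ 0.12500)
o = -3/56 (o = ((3*1)/(-8 + 1))*(⅛) = (3/(-7))*(⅛) = -⅐*3*(⅛) = -3/7*⅛ = -3/56 ≈ -0.053571)
C = -3/56 ≈ -0.053571
√(4123731 + F(-1402, C)) = √(4123731 - 1402) = √4122329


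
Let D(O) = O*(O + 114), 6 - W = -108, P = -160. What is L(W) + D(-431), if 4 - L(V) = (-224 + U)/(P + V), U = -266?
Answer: 3142268/23 ≈ 1.3662e+5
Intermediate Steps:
W = 114 (W = 6 - 1*(-108) = 6 + 108 = 114)
L(V) = 4 + 490/(-160 + V) (L(V) = 4 - (-224 - 266)/(-160 + V) = 4 - (-490)/(-160 + V) = 4 + 490/(-160 + V))
D(O) = O*(114 + O)
L(W) + D(-431) = 2*(-75 + 2*114)/(-160 + 114) - 431*(114 - 431) = 2*(-75 + 228)/(-46) - 431*(-317) = 2*(-1/46)*153 + 136627 = -153/23 + 136627 = 3142268/23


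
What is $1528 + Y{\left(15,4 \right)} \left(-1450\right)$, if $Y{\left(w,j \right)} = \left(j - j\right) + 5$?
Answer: $-5722$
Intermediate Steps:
$Y{\left(w,j \right)} = 5$ ($Y{\left(w,j \right)} = 0 + 5 = 5$)
$1528 + Y{\left(15,4 \right)} \left(-1450\right) = 1528 + 5 \left(-1450\right) = 1528 - 7250 = -5722$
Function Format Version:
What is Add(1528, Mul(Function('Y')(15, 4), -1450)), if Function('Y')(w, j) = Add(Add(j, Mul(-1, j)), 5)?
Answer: -5722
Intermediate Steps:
Function('Y')(w, j) = 5 (Function('Y')(w, j) = Add(0, 5) = 5)
Add(1528, Mul(Function('Y')(15, 4), -1450)) = Add(1528, Mul(5, -1450)) = Add(1528, -7250) = -5722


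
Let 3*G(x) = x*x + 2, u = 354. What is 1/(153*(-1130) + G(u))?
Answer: -3/393352 ≈ -7.6268e-6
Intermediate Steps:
G(x) = ⅔ + x²/3 (G(x) = (x*x + 2)/3 = (x² + 2)/3 = (2 + x²)/3 = ⅔ + x²/3)
1/(153*(-1130) + G(u)) = 1/(153*(-1130) + (⅔ + (⅓)*354²)) = 1/(-172890 + (⅔ + (⅓)*125316)) = 1/(-172890 + (⅔ + 41772)) = 1/(-172890 + 125318/3) = 1/(-393352/3) = -3/393352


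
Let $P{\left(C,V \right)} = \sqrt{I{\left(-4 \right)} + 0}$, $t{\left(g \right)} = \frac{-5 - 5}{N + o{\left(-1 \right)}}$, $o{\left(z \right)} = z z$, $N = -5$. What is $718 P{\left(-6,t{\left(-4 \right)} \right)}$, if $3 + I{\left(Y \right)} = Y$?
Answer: $718 i \sqrt{7} \approx 1899.6 i$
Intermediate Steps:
$I{\left(Y \right)} = -3 + Y$
$o{\left(z \right)} = z^{2}$
$t{\left(g \right)} = \frac{5}{2}$ ($t{\left(g \right)} = \frac{-5 - 5}{-5 + \left(-1\right)^{2}} = - \frac{10}{-5 + 1} = - \frac{10}{-4} = \left(-10\right) \left(- \frac{1}{4}\right) = \frac{5}{2}$)
$P{\left(C,V \right)} = i \sqrt{7}$ ($P{\left(C,V \right)} = \sqrt{\left(-3 - 4\right) + 0} = \sqrt{-7 + 0} = \sqrt{-7} = i \sqrt{7}$)
$718 P{\left(-6,t{\left(-4 \right)} \right)} = 718 i \sqrt{7}$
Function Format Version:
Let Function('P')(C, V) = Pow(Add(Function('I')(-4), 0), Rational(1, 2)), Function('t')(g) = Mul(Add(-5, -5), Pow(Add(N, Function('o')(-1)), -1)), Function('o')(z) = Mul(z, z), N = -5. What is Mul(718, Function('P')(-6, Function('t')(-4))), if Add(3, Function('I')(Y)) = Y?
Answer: Mul(718, I, Pow(7, Rational(1, 2))) ≈ Mul(1899.6, I)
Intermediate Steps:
Function('I')(Y) = Add(-3, Y)
Function('o')(z) = Pow(z, 2)
Function('t')(g) = Rational(5, 2) (Function('t')(g) = Mul(Add(-5, -5), Pow(Add(-5, Pow(-1, 2)), -1)) = Mul(-10, Pow(Add(-5, 1), -1)) = Mul(-10, Pow(-4, -1)) = Mul(-10, Rational(-1, 4)) = Rational(5, 2))
Function('P')(C, V) = Mul(I, Pow(7, Rational(1, 2))) (Function('P')(C, V) = Pow(Add(Add(-3, -4), 0), Rational(1, 2)) = Pow(Add(-7, 0), Rational(1, 2)) = Pow(-7, Rational(1, 2)) = Mul(I, Pow(7, Rational(1, 2))))
Mul(718, Function('P')(-6, Function('t')(-4))) = Mul(718, Mul(I, Pow(7, Rational(1, 2)))) = Mul(718, I, Pow(7, Rational(1, 2)))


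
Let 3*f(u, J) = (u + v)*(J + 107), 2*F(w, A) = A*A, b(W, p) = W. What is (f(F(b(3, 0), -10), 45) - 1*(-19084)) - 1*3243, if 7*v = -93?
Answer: 371725/21 ≈ 17701.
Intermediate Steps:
v = -93/7 (v = (1/7)*(-93) = -93/7 ≈ -13.286)
F(w, A) = A**2/2 (F(w, A) = (A*A)/2 = A**2/2)
f(u, J) = (107 + J)*(-93/7 + u)/3 (f(u, J) = ((u - 93/7)*(J + 107))/3 = ((-93/7 + u)*(107 + J))/3 = ((107 + J)*(-93/7 + u))/3 = (107 + J)*(-93/7 + u)/3)
(f(F(b(3, 0), -10), 45) - 1*(-19084)) - 1*3243 = ((-3317/7 - 31/7*45 + 107*((1/2)*(-10)**2)/3 + (1/3)*45*((1/2)*(-10)**2)) - 1*(-19084)) - 1*3243 = ((-3317/7 - 1395/7 + 107*((1/2)*100)/3 + (1/3)*45*((1/2)*100)) + 19084) - 3243 = ((-3317/7 - 1395/7 + (107/3)*50 + (1/3)*45*50) + 19084) - 3243 = ((-3317/7 - 1395/7 + 5350/3 + 750) + 19084) - 3243 = (39064/21 + 19084) - 3243 = 439828/21 - 3243 = 371725/21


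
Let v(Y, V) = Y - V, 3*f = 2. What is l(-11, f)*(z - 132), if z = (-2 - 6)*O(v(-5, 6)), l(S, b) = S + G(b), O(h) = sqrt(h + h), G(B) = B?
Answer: 1364 + 248*I*sqrt(22)/3 ≈ 1364.0 + 387.74*I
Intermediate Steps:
f = 2/3 (f = (1/3)*2 = 2/3 ≈ 0.66667)
O(h) = sqrt(2)*sqrt(h) (O(h) = sqrt(2*h) = sqrt(2)*sqrt(h))
l(S, b) = S + b
z = -8*I*sqrt(22) (z = (-2 - 6)*(sqrt(2)*sqrt(-5 - 1*6)) = -8*sqrt(2)*sqrt(-5 - 6) = -8*sqrt(2)*sqrt(-11) = -8*sqrt(2)*I*sqrt(11) = -8*I*sqrt(22) ≈ -37.523*I)
l(-11, f)*(z - 132) = (-11 + 2/3)*(-8*I*sqrt(22) - 132) = -31*(-132 - 8*I*sqrt(22))/3 = 1364 + 248*I*sqrt(22)/3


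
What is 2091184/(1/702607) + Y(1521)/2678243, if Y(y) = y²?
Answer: 3935090258858332625/2678243 ≈ 1.4693e+12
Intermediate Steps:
2091184/(1/702607) + Y(1521)/2678243 = 2091184/(1/702607) + 1521²/2678243 = 2091184/(1/702607) + 2313441*(1/2678243) = 2091184*702607 + 2313441/2678243 = 1469280516688 + 2313441/2678243 = 3935090258858332625/2678243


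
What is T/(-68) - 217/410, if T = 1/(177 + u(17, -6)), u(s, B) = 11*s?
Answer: -2685797/5074160 ≈ -0.52931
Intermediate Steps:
T = 1/364 (T = 1/(177 + 11*17) = 1/(177 + 187) = 1/364 ≈ 0.0027473)
T/(-68) - 217/410 = (1/364)/(-68) - 217/410 = (1/364)*(-1/68) - 217*1/410 = -1/24752 - 217/410 = -2685797/5074160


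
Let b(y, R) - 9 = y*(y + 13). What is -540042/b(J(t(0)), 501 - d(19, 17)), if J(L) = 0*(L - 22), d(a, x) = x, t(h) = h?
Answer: -180014/3 ≈ -60005.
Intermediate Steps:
J(L) = 0 (J(L) = 0*(-22 + L) = 0)
b(y, R) = 9 + y*(13 + y) (b(y, R) = 9 + y*(y + 13) = 9 + y*(13 + y))
-540042/b(J(t(0)), 501 - d(19, 17)) = -540042/(9 + 0² + 13*0) = -540042/(9 + 0 + 0) = -540042/9 = -540042*⅑ = -180014/3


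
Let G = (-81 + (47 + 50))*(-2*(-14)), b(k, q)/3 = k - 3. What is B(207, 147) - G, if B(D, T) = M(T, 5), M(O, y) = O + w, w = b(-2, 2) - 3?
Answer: -319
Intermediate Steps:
b(k, q) = -9 + 3*k (b(k, q) = 3*(k - 3) = 3*(-3 + k) = -9 + 3*k)
w = -18 (w = (-9 + 3*(-2)) - 3 = (-9 - 6) - 3 = -15 - 3 = -18)
M(O, y) = -18 + O (M(O, y) = O - 18 = -18 + O)
B(D, T) = -18 + T
G = 448 (G = (-81 + 97)*28 = 16*28 = 448)
B(207, 147) - G = (-18 + 147) - 1*448 = 129 - 448 = -319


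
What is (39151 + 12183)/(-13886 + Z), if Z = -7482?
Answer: -25667/10684 ≈ -2.4024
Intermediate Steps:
(39151 + 12183)/(-13886 + Z) = (39151 + 12183)/(-13886 - 7482) = 51334/(-21368) = 51334*(-1/21368) = -25667/10684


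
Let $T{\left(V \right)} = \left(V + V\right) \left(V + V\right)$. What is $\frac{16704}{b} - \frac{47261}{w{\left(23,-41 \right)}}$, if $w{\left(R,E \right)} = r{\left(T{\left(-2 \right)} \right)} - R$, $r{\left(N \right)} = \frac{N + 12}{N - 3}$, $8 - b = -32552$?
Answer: $\frac{1250572679}{551485} \approx 2267.6$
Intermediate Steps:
$T{\left(V \right)} = 4 V^{2}$ ($T{\left(V \right)} = 2 V 2 V = 4 V^{2}$)
$b = 32560$ ($b = 8 - -32552 = 8 + 32552 = 32560$)
$r{\left(N \right)} = \frac{12 + N}{-3 + N}$
$w{\left(R,E \right)} = \frac{28}{13} - R$ ($w{\left(R,E \right)} = \frac{12 + 4 \left(-2\right)^{2}}{-3 + 4 \left(-2\right)^{2}} - R = \frac{12 + 4 \cdot 4}{-3 + 4 \cdot 4} - R = \frac{12 + 16}{-3 + 16} - R = \frac{1}{13} \cdot 28 - R = \frac{28}{13} - R$)
$\frac{16704}{b} - \frac{47261}{w{\left(23,-41 \right)}} = \frac{16704}{32560} - \frac{47261}{\frac{28}{13} - 23} = 16704 \cdot \frac{1}{32560} - \frac{47261}{\frac{28}{13} - 23} = \frac{1044}{2035} - \frac{47261}{- \frac{271}{13}} = \frac{1044}{2035} - - \frac{614393}{271} = \frac{1044}{2035} + \frac{614393}{271} = \frac{1250572679}{551485}$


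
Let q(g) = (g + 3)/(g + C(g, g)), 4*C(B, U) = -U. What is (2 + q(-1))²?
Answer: 4/9 ≈ 0.44444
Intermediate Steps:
C(B, U) = -U/4 (C(B, U) = (-U)/4 = -U/4)
q(g) = 4*(3 + g)/(3*g) (q(g) = (g + 3)/(g - g/4) = (3 + g)/((3*g/4)) = (3 + g)*(4/(3*g)) = 4*(3 + g)/(3*g))
(2 + q(-1))² = (2 + (4/3 + 4/(-1)))² = (2 + (4/3 + 4*(-1)))² = (2 + (4/3 - 4))² = (2 - 8/3)² = (-⅔)² = 4/9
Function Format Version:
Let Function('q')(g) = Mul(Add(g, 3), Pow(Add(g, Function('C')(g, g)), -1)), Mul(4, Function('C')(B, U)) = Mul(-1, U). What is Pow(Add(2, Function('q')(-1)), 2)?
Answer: Rational(4, 9) ≈ 0.44444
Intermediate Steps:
Function('C')(B, U) = Mul(Rational(-1, 4), U) (Function('C')(B, U) = Mul(Rational(1, 4), Mul(-1, U)) = Mul(Rational(-1, 4), U))
Function('q')(g) = Mul(Rational(4, 3), Pow(g, -1), Add(3, g)) (Function('q')(g) = Mul(Add(g, 3), Pow(Add(g, Mul(Rational(-1, 4), g)), -1)) = Mul(Add(3, g), Pow(Mul(Rational(3, 4), g), -1)) = Mul(Add(3, g), Mul(Rational(4, 3), Pow(g, -1))) = Mul(Rational(4, 3), Pow(g, -1), Add(3, g)))
Pow(Add(2, Function('q')(-1)), 2) = Pow(Add(2, Add(Rational(4, 3), Mul(4, Pow(-1, -1)))), 2) = Pow(Add(2, Add(Rational(4, 3), Mul(4, -1))), 2) = Pow(Add(2, Add(Rational(4, 3), -4)), 2) = Pow(Add(2, Rational(-8, 3)), 2) = Pow(Rational(-2, 3), 2) = Rational(4, 9)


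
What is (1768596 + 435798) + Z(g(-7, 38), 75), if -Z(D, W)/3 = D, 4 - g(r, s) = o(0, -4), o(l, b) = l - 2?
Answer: 2204376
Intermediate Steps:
o(l, b) = -2 + l
g(r, s) = 6 (g(r, s) = 4 - (-2 + 0) = 4 - 1*(-2) = 4 + 2 = 6)
Z(D, W) = -3*D
(1768596 + 435798) + Z(g(-7, 38), 75) = (1768596 + 435798) - 3*6 = 2204394 - 18 = 2204376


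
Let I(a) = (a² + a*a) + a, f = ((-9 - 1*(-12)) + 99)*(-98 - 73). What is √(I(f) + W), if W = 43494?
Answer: 2*√152118195 ≈ 24667.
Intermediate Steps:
f = -17442 (f = ((-9 + 12) + 99)*(-171) = (3 + 99)*(-171) = 102*(-171) = -17442)
I(a) = a + 2*a² (I(a) = (a² + a²) + a = 2*a² + a = a + 2*a²)
√(I(f) + W) = √(-17442*(1 + 2*(-17442)) + 43494) = √(-17442*(1 - 34884) + 43494) = √(-17442*(-34883) + 43494) = √(608429286 + 43494) = √608472780 = 2*√152118195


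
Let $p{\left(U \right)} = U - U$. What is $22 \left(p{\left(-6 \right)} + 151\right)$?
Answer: $3322$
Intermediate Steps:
$p{\left(U \right)} = 0$
$22 \left(p{\left(-6 \right)} + 151\right) = 22 \left(0 + 151\right) = 22 \cdot 151 = 3322$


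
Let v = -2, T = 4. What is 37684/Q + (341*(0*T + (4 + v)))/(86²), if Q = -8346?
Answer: -68254723/15431754 ≈ -4.4230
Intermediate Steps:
37684/Q + (341*(0*T + (4 + v)))/(86²) = 37684/(-8346) + (341*(0*4 + (4 - 2)))/(86²) = 37684*(-1/8346) + (341*(0 + 2))/7396 = -18842/4173 + (341*2)*(1/7396) = -18842/4173 + 682*(1/7396) = -18842/4173 + 341/3698 = -68254723/15431754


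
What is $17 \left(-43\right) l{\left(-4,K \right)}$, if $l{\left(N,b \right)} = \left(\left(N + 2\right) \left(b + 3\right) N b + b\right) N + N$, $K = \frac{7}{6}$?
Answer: $\frac{1080418}{9} \approx 1.2005 \cdot 10^{5}$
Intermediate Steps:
$K = \frac{7}{6}$ ($K = 7 \cdot \frac{1}{6} = \frac{7}{6} \approx 1.1667$)
$l{\left(N,b \right)} = N + N \left(b + N b \left(2 + N\right) \left(3 + b\right)\right)$ ($l{\left(N,b \right)} = \left(\left(2 + N\right) \left(3 + b\right) N b + b\right) N + N = \left(N \left(2 + N\right) \left(3 + b\right) b + b\right) N + N = \left(N b \left(2 + N\right) \left(3 + b\right) + b\right) N + N = \left(b + N b \left(2 + N\right) \left(3 + b\right)\right) N + N = N \left(b + N b \left(2 + N\right) \left(3 + b\right)\right) + N = N + N \left(b + N b \left(2 + N\right) \left(3 + b\right)\right)$)
$17 \left(-43\right) l{\left(-4,K \right)} = 17 \left(-43\right) \left(- 4 \left(1 + \frac{7}{6} + \left(-4\right)^{2} \left(\frac{7}{6}\right)^{2} + 2 \left(-4\right) \left(\frac{7}{6}\right)^{2} + 3 \cdot \frac{7}{6} \left(-4\right)^{2} + 6 \left(-4\right) \frac{7}{6}\right)\right) = - 731 \left(- 4 \left(1 + \frac{7}{6} + 16 \cdot \frac{49}{36} + 2 \left(-4\right) \frac{49}{36} + 3 \cdot \frac{7}{6} \cdot 16 - 28\right)\right) = - 731 \left(- 4 \left(1 + \frac{7}{6} + \frac{196}{9} - \frac{98}{9} + 56 - 28\right)\right) = - 731 \left(\left(-4\right) \frac{739}{18}\right) = \left(-731\right) \left(- \frac{1478}{9}\right) = \frac{1080418}{9}$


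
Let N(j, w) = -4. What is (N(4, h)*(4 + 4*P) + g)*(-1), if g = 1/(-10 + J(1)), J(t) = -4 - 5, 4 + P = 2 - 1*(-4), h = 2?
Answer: 913/19 ≈ 48.053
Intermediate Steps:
P = 2 (P = -4 + (2 - 1*(-4)) = -4 + (2 + 4) = -4 + 6 = 2)
J(t) = -9
g = -1/19 (g = 1/(-10 - 9) = 1/(-19) = -1/19 ≈ -0.052632)
(N(4, h)*(4 + 4*P) + g)*(-1) = (-4*(4 + 4*2) - 1/19)*(-1) = (-4*(4 + 8) - 1/19)*(-1) = (-4*12 - 1/19)*(-1) = (-48 - 1/19)*(-1) = -913/19*(-1) = 913/19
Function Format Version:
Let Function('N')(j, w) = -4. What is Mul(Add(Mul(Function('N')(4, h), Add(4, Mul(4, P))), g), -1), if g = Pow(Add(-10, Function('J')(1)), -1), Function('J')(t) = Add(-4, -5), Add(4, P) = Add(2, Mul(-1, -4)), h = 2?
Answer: Rational(913, 19) ≈ 48.053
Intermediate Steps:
P = 2 (P = Add(-4, Add(2, Mul(-1, -4))) = Add(-4, Add(2, 4)) = Add(-4, 6) = 2)
Function('J')(t) = -9
g = Rational(-1, 19) (g = Pow(Add(-10, -9), -1) = Pow(-19, -1) = Rational(-1, 19) ≈ -0.052632)
Mul(Add(Mul(Function('N')(4, h), Add(4, Mul(4, P))), g), -1) = Mul(Add(Mul(-4, Add(4, Mul(4, 2))), Rational(-1, 19)), -1) = Mul(Add(Mul(-4, Add(4, 8)), Rational(-1, 19)), -1) = Mul(Add(Mul(-4, 12), Rational(-1, 19)), -1) = Mul(Add(-48, Rational(-1, 19)), -1) = Mul(Rational(-913, 19), -1) = Rational(913, 19)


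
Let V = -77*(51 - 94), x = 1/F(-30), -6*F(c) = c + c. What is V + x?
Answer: 33111/10 ≈ 3311.1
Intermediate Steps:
F(c) = -c/3 (F(c) = -(c + c)/6 = -c/3)
x = ⅒ (x = 1/(-⅓*(-30)) = 1/10 = ⅒ ≈ 0.10000)
V = 3311 (V = -77*(-43) = 3311)
V + x = 3311 + ⅒ = 33111/10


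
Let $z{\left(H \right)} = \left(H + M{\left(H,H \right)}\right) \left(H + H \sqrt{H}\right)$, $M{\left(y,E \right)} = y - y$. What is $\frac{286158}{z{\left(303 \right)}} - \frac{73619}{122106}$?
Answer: $- \frac{115340300755}{188086099206} + \frac{47693 \sqrt{303}}{4621053} \approx -0.43358$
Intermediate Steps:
$M{\left(y,E \right)} = 0$
$z{\left(H \right)} = H \left(H + H^{\frac{3}{2}}\right)$ ($z{\left(H \right)} = \left(H + 0\right) \left(H + H \sqrt{H}\right) = H \left(H + H^{\frac{3}{2}}\right)$)
$\frac{286158}{z{\left(303 \right)}} - \frac{73619}{122106} = \frac{286158}{303^{2} + 303^{\frac{5}{2}}} - \frac{73619}{122106} = \frac{286158}{91809 + 91809 \sqrt{303}} - \frac{73619}{122106} = - \frac{73619}{122106} + \frac{286158}{91809 + 91809 \sqrt{303}}$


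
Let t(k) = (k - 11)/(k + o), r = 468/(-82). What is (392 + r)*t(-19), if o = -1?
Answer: 23757/41 ≈ 579.44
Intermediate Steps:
r = -234/41 (r = 468*(-1/82) = -234/41 ≈ -5.7073)
t(k) = (-11 + k)/(-1 + k) (t(k) = (k - 11)/(k - 1) = (-11 + k)/(-1 + k))
(392 + r)*t(-19) = (392 - 234/41)*((-11 - 19)/(-1 - 19)) = 15838*(-30/(-20))/41 = 15838*(-1/20*(-30))/41 = (15838/41)*(3/2) = 23757/41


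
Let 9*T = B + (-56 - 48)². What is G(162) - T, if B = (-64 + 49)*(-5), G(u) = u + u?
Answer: -7975/9 ≈ -886.11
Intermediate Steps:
G(u) = 2*u
B = 75 (B = -15*(-5) = 75)
T = 10891/9 (T = (75 + (-56 - 48)²)/9 = (75 + (-104)²)/9 = (75 + 10816)/9 = (⅑)*10891 = 10891/9 ≈ 1210.1)
G(162) - T = 2*162 - 1*10891/9 = 324 - 10891/9 = -7975/9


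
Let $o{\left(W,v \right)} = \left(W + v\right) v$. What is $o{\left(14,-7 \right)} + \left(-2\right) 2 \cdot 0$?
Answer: $-49$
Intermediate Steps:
$o{\left(W,v \right)} = v \left(W + v\right)$
$o{\left(14,-7 \right)} + \left(-2\right) 2 \cdot 0 = - 7 \left(14 - 7\right) + \left(-2\right) 2 \cdot 0 = \left(-7\right) 7 - 0 = -49 + 0 = -49$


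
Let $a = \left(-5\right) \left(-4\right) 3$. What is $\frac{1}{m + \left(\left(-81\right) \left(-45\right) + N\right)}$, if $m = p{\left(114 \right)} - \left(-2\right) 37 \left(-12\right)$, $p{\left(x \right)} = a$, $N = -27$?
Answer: $\frac{1}{2790} \approx 0.00035842$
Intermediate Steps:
$a = 60$ ($a = 20 \cdot 3 = 60$)
$p{\left(x \right)} = 60$
$m = -828$ ($m = 60 - \left(-2\right) 37 \left(-12\right) = 60 - \left(-74\right) \left(-12\right) = 60 - 888 = -828$)
$\frac{1}{m + \left(\left(-81\right) \left(-45\right) + N\right)} = \frac{1}{-828 - -3618} = \frac{1}{-828 + \left(3645 - 27\right)} = \frac{1}{-828 + 3618} = \frac{1}{2790}$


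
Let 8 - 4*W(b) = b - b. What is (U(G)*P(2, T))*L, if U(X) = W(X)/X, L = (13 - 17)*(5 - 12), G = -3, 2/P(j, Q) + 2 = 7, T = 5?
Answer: -112/15 ≈ -7.4667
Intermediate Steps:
P(j, Q) = ⅖ (P(j, Q) = 2/(-2 + 7) = 2/5 = 2*(⅕) = ⅖)
W(b) = 2 (W(b) = 2 - (b - b)/4 = 2 - ¼*0 = 2 + 0 = 2)
L = 28 (L = -4*(-7) = 28)
U(X) = 2/X
(U(G)*P(2, T))*L = ((2/(-3))*(⅖))*28 = ((2*(-⅓))*(⅖))*28 = -⅔*⅖*28 = -4/15*28 = -112/15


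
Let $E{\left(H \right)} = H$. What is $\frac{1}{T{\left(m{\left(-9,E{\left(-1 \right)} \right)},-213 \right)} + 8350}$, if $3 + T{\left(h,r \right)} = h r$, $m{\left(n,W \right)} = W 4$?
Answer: $\frac{1}{9199} \approx 0.00010871$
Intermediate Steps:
$m{\left(n,W \right)} = 4 W$
$T{\left(h,r \right)} = -3 + h r$
$\frac{1}{T{\left(m{\left(-9,E{\left(-1 \right)} \right)},-213 \right)} + 8350} = \frac{1}{\left(-3 + 4 \left(-1\right) \left(-213\right)\right) + 8350} = \frac{1}{\left(-3 - -852\right) + 8350} = \frac{1}{\left(-3 + 852\right) + 8350} = \frac{1}{849 + 8350} = \frac{1}{9199}$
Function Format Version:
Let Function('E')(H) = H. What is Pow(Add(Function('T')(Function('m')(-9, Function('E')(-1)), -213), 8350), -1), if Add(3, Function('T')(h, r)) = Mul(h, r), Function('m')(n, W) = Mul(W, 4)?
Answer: Rational(1, 9199) ≈ 0.00010871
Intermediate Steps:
Function('m')(n, W) = Mul(4, W)
Function('T')(h, r) = Add(-3, Mul(h, r))
Pow(Add(Function('T')(Function('m')(-9, Function('E')(-1)), -213), 8350), -1) = Pow(Add(Add(-3, Mul(Mul(4, -1), -213)), 8350), -1) = Pow(Add(Add(-3, Mul(-4, -213)), 8350), -1) = Pow(Add(Add(-3, 852), 8350), -1) = Pow(Add(849, 8350), -1) = Pow(9199, -1) = Rational(1, 9199)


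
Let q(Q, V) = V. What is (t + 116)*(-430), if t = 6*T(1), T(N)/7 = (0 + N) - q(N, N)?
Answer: -49880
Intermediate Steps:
T(N) = 0 (T(N) = 7*((0 + N) - N) = 7*(N - N) = 7*0 = 0)
t = 0 (t = 6*0 = 0)
(t + 116)*(-430) = (0 + 116)*(-430) = 116*(-430) = -49880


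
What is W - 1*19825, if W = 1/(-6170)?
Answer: -122320251/6170 ≈ -19825.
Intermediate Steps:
W = -1/6170 ≈ -0.00016207
W - 1*19825 = -1/6170 - 1*19825 = -1/6170 - 19825 = -122320251/6170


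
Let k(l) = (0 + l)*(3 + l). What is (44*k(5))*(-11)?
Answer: -19360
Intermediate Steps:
k(l) = l*(3 + l)
(44*k(5))*(-11) = (44*(5*(3 + 5)))*(-11) = (44*(5*8))*(-11) = (44*40)*(-11) = 1760*(-11) = -19360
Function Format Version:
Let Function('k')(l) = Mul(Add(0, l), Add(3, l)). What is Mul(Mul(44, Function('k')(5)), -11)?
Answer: -19360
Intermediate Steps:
Function('k')(l) = Mul(l, Add(3, l))
Mul(Mul(44, Function('k')(5)), -11) = Mul(Mul(44, Mul(5, Add(3, 5))), -11) = Mul(Mul(44, Mul(5, 8)), -11) = Mul(Mul(44, 40), -11) = Mul(1760, -11) = -19360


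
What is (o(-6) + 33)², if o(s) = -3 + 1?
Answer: 961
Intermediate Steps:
o(s) = -2
(o(-6) + 33)² = (-2 + 33)² = 31² = 961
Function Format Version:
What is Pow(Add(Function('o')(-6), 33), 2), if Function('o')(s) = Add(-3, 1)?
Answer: 961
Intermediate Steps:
Function('o')(s) = -2
Pow(Add(Function('o')(-6), 33), 2) = Pow(Add(-2, 33), 2) = Pow(31, 2) = 961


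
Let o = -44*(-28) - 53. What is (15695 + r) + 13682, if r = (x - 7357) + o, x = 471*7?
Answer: 26496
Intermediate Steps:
x = 3297
o = 1179 (o = 1232 - 53 = 1179)
r = -2881 (r = (3297 - 7357) + 1179 = -4060 + 1179 = -2881)
(15695 + r) + 13682 = (15695 - 2881) + 13682 = 12814 + 13682 = 26496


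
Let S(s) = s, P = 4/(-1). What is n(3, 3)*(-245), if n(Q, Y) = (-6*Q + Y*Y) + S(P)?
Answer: 3185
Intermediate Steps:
P = -4 (P = 4*(-1) = -4)
n(Q, Y) = -4 + Y² - 6*Q (n(Q, Y) = (-6*Q + Y*Y) - 4 = (-6*Q + Y²) - 4 = (Y² - 6*Q) - 4 = -4 + Y² - 6*Q)
n(3, 3)*(-245) = (-4 + 3² - 6*3)*(-245) = (-4 + 9 - 18)*(-245) = -13*(-245) = 3185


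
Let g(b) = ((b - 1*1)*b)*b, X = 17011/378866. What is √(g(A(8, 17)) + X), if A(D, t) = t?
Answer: √663732842990070/378866 ≈ 68.000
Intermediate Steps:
X = 17011/378866 (X = 17011*(1/378866) = 17011/378866 ≈ 0.044900)
g(b) = b²*(-1 + b) (g(b) = ((b - 1)*b)*b = ((-1 + b)*b)*b = (b*(-1 + b))*b = b²*(-1 + b))
√(g(A(8, 17)) + X) = √(17²*(-1 + 17) + 17011/378866) = √(289*16 + 17011/378866) = √(4624 + 17011/378866) = √(1751893395/378866) = √663732842990070/378866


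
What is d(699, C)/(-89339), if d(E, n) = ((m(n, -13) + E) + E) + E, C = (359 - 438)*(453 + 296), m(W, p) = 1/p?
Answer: -27260/1161407 ≈ -0.023472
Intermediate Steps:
C = -59171 (C = -79*749 = -59171)
d(E, n) = -1/13 + 3*E (d(E, n) = ((1/(-13) + E) + E) + E = ((-1/13 + E) + E) + E = (-1/13 + 2*E) + E = -1/13 + 3*E)
d(699, C)/(-89339) = (-1/13 + 3*699)/(-89339) = (-1/13 + 2097)*(-1/89339) = (27260/13)*(-1/89339) = -27260/1161407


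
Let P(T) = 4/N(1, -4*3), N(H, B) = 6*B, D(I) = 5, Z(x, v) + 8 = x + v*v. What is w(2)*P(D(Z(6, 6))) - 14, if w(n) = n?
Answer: -127/9 ≈ -14.111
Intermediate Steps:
Z(x, v) = -8 + x + v**2 (Z(x, v) = -8 + (x + v*v) = -8 + (x + v**2) = -8 + x + v**2)
P(T) = -1/18 (P(T) = 4/((6*(-4*3))) = 4/((6*(-12))) = 4/(-72) = 4*(-1/72) = -1/18)
w(2)*P(D(Z(6, 6))) - 14 = 2*(-1/18) - 14 = -1/9 - 14 = -127/9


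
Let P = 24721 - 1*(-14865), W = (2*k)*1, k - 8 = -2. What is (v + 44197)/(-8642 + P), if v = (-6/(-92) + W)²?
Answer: 93828877/65477504 ≈ 1.4330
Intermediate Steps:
k = 6 (k = 8 - 2 = 6)
W = 12 (W = (2*6)*1 = 12*1 = 12)
P = 39586 (P = 24721 + 14865 = 39586)
v = 308025/2116 (v = (-6/(-92) + 12)² = (-6*(-1/92) + 12)² = (3/46 + 12)² = (555/46)² = 308025/2116 ≈ 145.57)
(v + 44197)/(-8642 + P) = (308025/2116 + 44197)/(-8642 + 39586) = (93828877/2116)/30944 = (93828877/2116)*(1/30944) = 93828877/65477504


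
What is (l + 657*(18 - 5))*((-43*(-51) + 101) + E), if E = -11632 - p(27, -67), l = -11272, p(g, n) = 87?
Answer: 25739675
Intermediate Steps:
E = -11719 (E = -11632 - 1*87 = -11632 - 87 = -11719)
(l + 657*(18 - 5))*((-43*(-51) + 101) + E) = (-11272 + 657*(18 - 5))*((-43*(-51) + 101) - 11719) = (-11272 + 657*13)*((2193 + 101) - 11719) = (-11272 + 8541)*(2294 - 11719) = -2731*(-9425) = 25739675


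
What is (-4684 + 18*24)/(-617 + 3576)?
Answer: -4252/2959 ≈ -1.4370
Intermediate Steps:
(-4684 + 18*24)/(-617 + 3576) = (-4684 + 432)/2959 = -4252*1/2959 = -4252/2959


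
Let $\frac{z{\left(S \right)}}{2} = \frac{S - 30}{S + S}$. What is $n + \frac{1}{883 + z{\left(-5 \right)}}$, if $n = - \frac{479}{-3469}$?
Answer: $\frac{429779}{3087410} \approx 0.1392$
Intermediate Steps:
$z{\left(S \right)} = \frac{-30 + S}{S}$ ($z{\left(S \right)} = 2 \frac{S - 30}{S + S} = 2 \frac{-30 + S}{2 S} = \frac{-30 + S}{S}$)
$n = \frac{479}{3469}$ ($n = \left(-479\right) \left(- \frac{1}{3469}\right) = \frac{479}{3469} \approx 0.13808$)
$n + \frac{1}{883 + z{\left(-5 \right)}} = \frac{479}{3469} + \frac{1}{883 + \frac{-30 - 5}{-5}} = \frac{479}{3469} + \frac{1}{883 - -7} = \frac{479}{3469} + \frac{1}{883 + 7} = \frac{479}{3469} + \frac{1}{890} = \frac{429779}{3087410}$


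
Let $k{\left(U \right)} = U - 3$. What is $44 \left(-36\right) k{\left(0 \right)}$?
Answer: $4752$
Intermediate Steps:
$k{\left(U \right)} = -3 + U$ ($k{\left(U \right)} = U - 3 = -3 + U$)
$44 \left(-36\right) k{\left(0 \right)} = 44 \left(-36\right) \left(-3 + 0\right) = \left(-1584\right) \left(-3\right) = 4752$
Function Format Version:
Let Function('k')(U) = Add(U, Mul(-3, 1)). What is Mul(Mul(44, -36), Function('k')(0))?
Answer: 4752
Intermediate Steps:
Function('k')(U) = Add(-3, U) (Function('k')(U) = Add(U, -3) = Add(-3, U))
Mul(Mul(44, -36), Function('k')(0)) = Mul(Mul(44, -36), Add(-3, 0)) = Mul(-1584, -3) = 4752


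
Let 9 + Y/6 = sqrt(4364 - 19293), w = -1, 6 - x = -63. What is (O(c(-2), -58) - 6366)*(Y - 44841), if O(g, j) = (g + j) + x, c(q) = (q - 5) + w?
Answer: 285666885 - 38178*I*sqrt(14929) ≈ 2.8567e+8 - 4.6648e+6*I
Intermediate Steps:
x = 69 (x = 6 - 1*(-63) = 6 + 63 = 69)
Y = -54 + 6*I*sqrt(14929) (Y = -54 + 6*sqrt(4364 - 19293) = -54 + 6*sqrt(-14929) = -54 + 6*(I*sqrt(14929)) = -54 + 6*I*sqrt(14929) ≈ -54.0 + 733.11*I)
c(q) = -6 + q (c(q) = (q - 5) - 1 = (-5 + q) - 1 = -6 + q)
O(g, j) = 69 + g + j (O(g, j) = (g + j) + 69 = 69 + g + j)
(O(c(-2), -58) - 6366)*(Y - 44841) = ((69 + (-6 - 2) - 58) - 6366)*((-54 + 6*I*sqrt(14929)) - 44841) = ((69 - 8 - 58) - 6366)*(-44895 + 6*I*sqrt(14929)) = (3 - 6366)*(-44895 + 6*I*sqrt(14929)) = -6363*(-44895 + 6*I*sqrt(14929)) = 285666885 - 38178*I*sqrt(14929)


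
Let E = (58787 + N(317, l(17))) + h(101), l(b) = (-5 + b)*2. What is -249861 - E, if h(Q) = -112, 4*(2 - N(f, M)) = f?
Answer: -1233835/4 ≈ -3.0846e+5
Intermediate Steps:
l(b) = -10 + 2*b
N(f, M) = 2 - f/4
E = 234391/4 (E = (58787 + (2 - ¼*317)) - 112 = (58787 + (2 - 317/4)) - 112 = (58787 - 309/4) - 112 = 234839/4 - 112 = 234391/4 ≈ 58598.)
-249861 - E = -249861 - 1*234391/4 = -249861 - 234391/4 = -1233835/4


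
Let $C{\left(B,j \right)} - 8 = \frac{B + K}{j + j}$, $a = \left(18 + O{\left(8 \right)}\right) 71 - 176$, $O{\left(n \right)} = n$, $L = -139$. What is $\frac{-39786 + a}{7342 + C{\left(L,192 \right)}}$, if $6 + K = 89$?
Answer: $- \frac{1829568}{352793} \approx -5.186$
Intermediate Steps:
$K = 83$ ($K = -6 + 89 = 83$)
$a = 1670$ ($a = \left(18 + 8\right) 71 - 176 = 26 \cdot 71 - 176 = 1846 - 176 = 1670$)
$C{\left(B,j \right)} = 8 + \frac{83 + B}{2 j}$ ($C{\left(B,j \right)} = 8 + \frac{B + 83}{j + j} = 8 + \frac{83 + B}{2 j}$)
$\frac{-39786 + a}{7342 + C{\left(L,192 \right)}} = \frac{-39786 + 1670}{7342 + \frac{83 - 139 + 16 \cdot 192}{2 \cdot 192}} = - \frac{38116}{7342 + \frac{1}{2} \cdot \frac{1}{192} \left(83 - 139 + 3072\right)} = - \frac{38116}{7342 + \frac{1}{2} \cdot \frac{1}{192} \cdot 3016} = - \frac{38116}{7342 + \frac{377}{48}} = - \frac{38116}{\frac{352793}{48}} = \left(-38116\right) \frac{48}{352793} = - \frac{1829568}{352793}$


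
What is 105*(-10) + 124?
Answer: -926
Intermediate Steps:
105*(-10) + 124 = -1050 + 124 = -926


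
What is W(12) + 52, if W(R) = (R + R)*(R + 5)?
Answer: 460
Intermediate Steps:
W(R) = 2*R*(5 + R) (W(R) = (2*R)*(5 + R) = 2*R*(5 + R))
W(12) + 52 = 2*12*(5 + 12) + 52 = 2*12*17 + 52 = 408 + 52 = 460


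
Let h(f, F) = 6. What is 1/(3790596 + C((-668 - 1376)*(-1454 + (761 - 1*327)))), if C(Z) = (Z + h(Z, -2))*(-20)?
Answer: -1/37907124 ≈ -2.6380e-8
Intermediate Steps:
C(Z) = -120 - 20*Z (C(Z) = (Z + 6)*(-20) = (6 + Z)*(-20) = -120 - 20*Z)
1/(3790596 + C((-668 - 1376)*(-1454 + (761 - 1*327)))) = 1/(3790596 + (-120 - 20*(-668 - 1376)*(-1454 + (761 - 1*327)))) = 1/(3790596 + (-120 - (-40880)*(-1454 + (761 - 327)))) = 1/(3790596 + (-120 - (-40880)*(-1454 + 434))) = 1/(3790596 + (-120 - (-40880)*(-1020))) = 1/(3790596 + (-120 - 20*2084880)) = 1/(3790596 + (-120 - 41697600)) = 1/(3790596 - 41697720) = 1/(-37907124) = -1/37907124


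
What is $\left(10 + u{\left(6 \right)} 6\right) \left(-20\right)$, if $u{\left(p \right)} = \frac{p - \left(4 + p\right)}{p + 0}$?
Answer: $-120$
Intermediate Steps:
$u{\left(p \right)} = - \frac{4}{p}$
$\left(10 + u{\left(6 \right)} 6\right) \left(-20\right) = \left(10 + - \frac{4}{6} \cdot 6\right) \left(-20\right) = \left(10 + \left(-4\right) \frac{1}{6} \cdot 6\right) \left(-20\right) = \left(10 - 4\right) \left(-20\right) = 6 \left(-20\right) = -120$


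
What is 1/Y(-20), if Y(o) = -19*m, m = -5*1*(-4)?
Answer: -1/380 ≈ -0.0026316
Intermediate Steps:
m = 20 (m = -5*(-4) = 20)
Y(o) = -380 (Y(o) = -19*20 = -380)
1/Y(-20) = 1/(-380) = -1/380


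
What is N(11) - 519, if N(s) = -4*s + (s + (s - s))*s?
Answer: -442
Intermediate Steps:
N(s) = s² - 4*s (N(s) = -4*s + (s + 0)*s = -4*s + s*s = -4*s + s² = s² - 4*s)
N(11) - 519 = 11*(-4 + 11) - 519 = 11*7 - 519 = 77 - 519 = -442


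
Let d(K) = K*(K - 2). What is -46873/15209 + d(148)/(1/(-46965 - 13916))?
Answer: -20007692746305/15209 ≈ -1.3155e+9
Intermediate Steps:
d(K) = K*(-2 + K)
-46873/15209 + d(148)/(1/(-46965 - 13916)) = -46873/15209 + (148*(-2 + 148))/(1/(-46965 - 13916)) = -46873*1/15209 + (148*146)/(1/(-60881)) = -46873/15209 + 21608/(-1/60881) = -46873/15209 + 21608*(-60881) = -46873/15209 - 1315516648 = -20007692746305/15209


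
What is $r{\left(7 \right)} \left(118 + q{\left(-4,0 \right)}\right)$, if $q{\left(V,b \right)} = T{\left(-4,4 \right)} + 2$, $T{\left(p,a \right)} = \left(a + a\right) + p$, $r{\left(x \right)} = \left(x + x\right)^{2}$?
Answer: $24304$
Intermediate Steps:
$r{\left(x \right)} = 4 x^{2}$ ($r{\left(x \right)} = \left(2 x\right)^{2} = 4 x^{2}$)
$T{\left(p,a \right)} = p + 2 a$ ($T{\left(p,a \right)} = 2 a + p = p + 2 a$)
$q{\left(V,b \right)} = 6$ ($q{\left(V,b \right)} = \left(-4 + 2 \cdot 4\right) + 2 = \left(-4 + 8\right) + 2 = 4 + 2 = 6$)
$r{\left(7 \right)} \left(118 + q{\left(-4,0 \right)}\right) = 4 \cdot 7^{2} \left(118 + 6\right) = 4 \cdot 49 \cdot 124 = 196 \cdot 124 = 24304$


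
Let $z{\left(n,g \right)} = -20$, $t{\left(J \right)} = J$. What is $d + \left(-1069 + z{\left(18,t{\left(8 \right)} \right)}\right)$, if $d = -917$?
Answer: $-2006$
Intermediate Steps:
$d + \left(-1069 + z{\left(18,t{\left(8 \right)} \right)}\right) = -917 - 1089 = -2006$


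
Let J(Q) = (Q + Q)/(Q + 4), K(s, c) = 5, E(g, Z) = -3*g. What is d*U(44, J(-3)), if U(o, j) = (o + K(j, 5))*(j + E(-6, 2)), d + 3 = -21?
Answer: -14112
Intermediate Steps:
d = -24 (d = -3 - 21 = -24)
J(Q) = 2*Q/(4 + Q) (J(Q) = (2*Q)/(4 + Q) = 2*Q/(4 + Q))
U(o, j) = (5 + o)*(18 + j) (U(o, j) = (o + 5)*(j - 3*(-6)) = (5 + o)*(j + 18) = (5 + o)*(18 + j))
d*U(44, J(-3)) = -24*(90 + 5*(2*(-3)/(4 - 3)) + 18*44 + (2*(-3)/(4 - 3))*44) = -24*(90 + 5*(2*(-3)/1) + 792 + (2*(-3)/1)*44) = -24*(90 + 5*(2*(-3)*1) + 792 + (2*(-3)*1)*44) = -24*(90 + 5*(-6) + 792 - 6*44) = -24*(90 - 30 + 792 - 264) = -24*588 = -14112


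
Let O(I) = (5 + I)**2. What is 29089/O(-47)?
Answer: 29089/1764 ≈ 16.490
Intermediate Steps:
29089/O(-47) = 29089/((5 - 47)**2) = 29089/((-42)**2) = 29089/1764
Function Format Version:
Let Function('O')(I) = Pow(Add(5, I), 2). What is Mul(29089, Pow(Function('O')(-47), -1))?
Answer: Rational(29089, 1764) ≈ 16.490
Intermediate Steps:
Mul(29089, Pow(Function('O')(-47), -1)) = Mul(29089, Pow(Pow(Add(5, -47), 2), -1)) = Mul(29089, Pow(Pow(-42, 2), -1)) = Mul(29089, Pow(1764, -1)) = Mul(29089, Rational(1, 1764)) = Rational(29089, 1764)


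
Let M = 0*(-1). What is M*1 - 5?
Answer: -5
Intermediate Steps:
M = 0
M*1 - 5 = 0*1 - 5 = 0 - 5 = -5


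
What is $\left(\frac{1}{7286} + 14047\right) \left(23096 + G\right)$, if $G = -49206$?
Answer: $- \frac{1336132813365}{3643} \approx -3.6677 \cdot 10^{8}$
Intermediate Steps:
$\left(\frac{1}{7286} + 14047\right) \left(23096 + G\right) = \left(\frac{1}{7286} + 14047\right) \left(23096 - 49206\right) = \left(\frac{1}{7286} + 14047\right) \left(-26110\right) = \frac{102346443}{7286} \left(-26110\right) = - \frac{1336132813365}{3643}$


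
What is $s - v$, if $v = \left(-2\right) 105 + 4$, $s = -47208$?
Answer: $-47002$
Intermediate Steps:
$v = -206$ ($v = -210 + 4 = -206$)
$s - v = -47208 - -206 = -47208 + 206 = -47002$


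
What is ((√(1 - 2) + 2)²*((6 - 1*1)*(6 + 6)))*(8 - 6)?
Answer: 360 + 480*I ≈ 360.0 + 480.0*I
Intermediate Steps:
((√(1 - 2) + 2)²*((6 - 1*1)*(6 + 6)))*(8 - 6) = ((√(-1) + 2)²*((6 - 1)*12))*2 = ((I + 2)²*(5*12))*2 = ((2 + I)²*60)*2 = (60*(2 + I)²)*2 = 120*(2 + I)²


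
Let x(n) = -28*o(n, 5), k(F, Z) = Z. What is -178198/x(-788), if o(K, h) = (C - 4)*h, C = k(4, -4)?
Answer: -89099/560 ≈ -159.11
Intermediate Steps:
C = -4
o(K, h) = -8*h (o(K, h) = (-4 - 4)*h = -8*h)
x(n) = 1120 (x(n) = -(-224)*5 = -28*(-40) = 1120)
-178198/x(-788) = -178198/1120 = -178198*1/1120 = -89099/560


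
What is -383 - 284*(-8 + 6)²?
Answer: -1519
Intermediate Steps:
-383 - 284*(-8 + 6)² = -383 - 284*(-2)² = -383 - 284*4 = -383 - 1136 = -1519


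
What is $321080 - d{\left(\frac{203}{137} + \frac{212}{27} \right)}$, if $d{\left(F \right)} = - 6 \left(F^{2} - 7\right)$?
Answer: $\frac{1466595571196}{4560867} \approx 3.2156 \cdot 10^{5}$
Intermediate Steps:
$d{\left(F \right)} = 42 - 6 F^{2}$ ($d{\left(F \right)} = - 6 \left(-7 + F^{2}\right) = 42 - 6 F^{2}$)
$321080 - d{\left(\frac{203}{137} + \frac{212}{27} \right)} = 321080 - \left(42 - 6 \left(\frac{203}{137} + \frac{212}{27}\right)^{2}\right) = 321080 - \left(42 - 6 \left(\frac{34525}{3699}\right)^{2}\right) = 321080 - \left(42 - \frac{2383951250}{4560867}\right) = 321080 - - \frac{2192394836}{4560867} = 321080 + \frac{2192394836}{4560867} = \frac{1466595571196}{4560867}$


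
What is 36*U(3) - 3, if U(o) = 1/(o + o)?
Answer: 3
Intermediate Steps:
U(o) = 1/(2*o)
36*U(3) - 3 = 36*((½)/3) - 3 = 36*((½)*(⅓)) - 3 = 36*(⅙) - 3 = 6 - 3 = 3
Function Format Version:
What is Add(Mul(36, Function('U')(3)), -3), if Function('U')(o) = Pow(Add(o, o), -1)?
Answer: 3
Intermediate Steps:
Function('U')(o) = Mul(Rational(1, 2), Pow(o, -1)) (Function('U')(o) = Pow(Mul(2, o), -1) = Mul(Rational(1, 2), Pow(o, -1)))
Add(Mul(36, Function('U')(3)), -3) = Add(Mul(36, Mul(Rational(1, 2), Pow(3, -1))), -3) = Add(Mul(36, Mul(Rational(1, 2), Rational(1, 3))), -3) = Add(Mul(36, Rational(1, 6)), -3) = Add(6, -3) = 3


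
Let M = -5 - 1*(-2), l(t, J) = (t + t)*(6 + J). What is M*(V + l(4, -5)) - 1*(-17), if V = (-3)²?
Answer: -34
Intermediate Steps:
l(t, J) = 2*t*(6 + J) (l(t, J) = (2*t)*(6 + J) = 2*t*(6 + J))
V = 9
M = -3 (M = -5 + 2 = -3)
M*(V + l(4, -5)) - 1*(-17) = -3*(9 + 2*4*(6 - 5)) - 1*(-17) = -3*(9 + 2*4*1) + 17 = -3*(9 + 8) + 17 = -3*17 + 17 = -51 + 17 = -34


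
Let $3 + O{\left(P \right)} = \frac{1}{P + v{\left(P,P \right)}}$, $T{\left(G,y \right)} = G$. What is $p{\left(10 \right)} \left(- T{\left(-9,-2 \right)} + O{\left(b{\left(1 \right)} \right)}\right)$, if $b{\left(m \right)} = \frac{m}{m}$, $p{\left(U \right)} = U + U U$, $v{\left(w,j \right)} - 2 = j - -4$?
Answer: $\frac{2695}{4} \approx 673.75$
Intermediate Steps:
$v{\left(w,j \right)} = 6 + j$ ($v{\left(w,j \right)} = 2 + \left(j - -4\right) = 2 + \left(j + 4\right) = 2 + \left(4 + j\right) = 6 + j$)
$p{\left(U \right)} = U + U^{2}$
$b{\left(m \right)} = 1$
$O{\left(P \right)} = -3 + \frac{1}{6 + 2 P}$ ($O{\left(P \right)} = -3 + \frac{1}{P + \left(6 + P\right)} = -3 + \frac{1}{6 + 2 P}$)
$p{\left(10 \right)} \left(- T{\left(-9,-2 \right)} + O{\left(b{\left(1 \right)} \right)}\right) = 10 \left(1 + 10\right) \left(\left(-1\right) \left(-9\right) + \frac{-17 - 6}{2 \left(3 + 1\right)}\right) = 10 \cdot 11 \left(9 + \frac{-17 - 6}{2 \cdot 4}\right) = 110 \left(9 + \frac{1}{2} \cdot \frac{1}{4} \left(-23\right)\right) = 110 \left(9 - \frac{23}{8}\right) = 110 \cdot \frac{49}{8} = \frac{2695}{4}$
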